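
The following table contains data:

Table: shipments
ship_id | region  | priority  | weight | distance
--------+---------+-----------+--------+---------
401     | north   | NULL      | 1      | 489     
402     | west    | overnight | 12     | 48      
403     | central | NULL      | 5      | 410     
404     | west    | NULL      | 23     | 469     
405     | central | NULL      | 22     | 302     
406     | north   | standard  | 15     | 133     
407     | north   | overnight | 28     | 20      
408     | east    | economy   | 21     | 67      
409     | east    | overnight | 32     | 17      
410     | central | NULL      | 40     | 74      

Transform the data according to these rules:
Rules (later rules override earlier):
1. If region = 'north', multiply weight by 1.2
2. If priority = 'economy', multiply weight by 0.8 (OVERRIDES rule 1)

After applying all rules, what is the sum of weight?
203.6

Step 1: Rule 2 takes priority for records with priority = 'economy'
  - 1 records: 21 × 0.8 = 16.8
Step 2: Rule 1 applies to remaining records with region = 'north'
  - 3 records: 44 × 1.2 = 52.8
Step 3: Other records unchanged: 134
Step 4: Final sum = 16.8 + 52.8 + 134 = 203.6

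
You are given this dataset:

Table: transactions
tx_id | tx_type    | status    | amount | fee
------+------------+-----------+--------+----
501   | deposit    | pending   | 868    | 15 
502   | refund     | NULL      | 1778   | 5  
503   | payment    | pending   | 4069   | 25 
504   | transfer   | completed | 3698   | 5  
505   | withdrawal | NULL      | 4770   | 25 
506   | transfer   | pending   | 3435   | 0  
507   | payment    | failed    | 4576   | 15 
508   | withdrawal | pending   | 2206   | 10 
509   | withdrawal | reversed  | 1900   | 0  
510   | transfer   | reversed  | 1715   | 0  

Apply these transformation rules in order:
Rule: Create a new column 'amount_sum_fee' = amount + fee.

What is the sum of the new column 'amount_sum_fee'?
29115

Step 1: For each record, compute amount + fee
Example calculations:
  868 + 15 = 883
  1778 + 5 = 1783
  4069 + 25 = 4094
  ...
Step 2: Sum all derived values
Step 3: Total = 29115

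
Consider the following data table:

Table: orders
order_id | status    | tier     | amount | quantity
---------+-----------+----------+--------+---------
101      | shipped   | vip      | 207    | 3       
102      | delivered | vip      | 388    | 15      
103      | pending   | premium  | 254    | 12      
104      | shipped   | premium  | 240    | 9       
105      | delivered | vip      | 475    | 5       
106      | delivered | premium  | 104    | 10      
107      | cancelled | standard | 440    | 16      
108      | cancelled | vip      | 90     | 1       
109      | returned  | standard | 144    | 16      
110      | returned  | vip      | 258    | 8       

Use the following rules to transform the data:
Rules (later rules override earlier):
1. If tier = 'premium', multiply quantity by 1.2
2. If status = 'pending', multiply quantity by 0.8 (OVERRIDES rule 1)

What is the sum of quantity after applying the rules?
96.4

Step 1: Rule 2 takes priority for records with status = 'pending'
  - 1 records: 12 × 0.8 = 9.6
Step 2: Rule 1 applies to remaining records with tier = 'premium'
  - 2 records: 19 × 1.2 = 22.8
Step 3: Other records unchanged: 64
Step 4: Final sum = 9.6 + 22.8 + 64 = 96.4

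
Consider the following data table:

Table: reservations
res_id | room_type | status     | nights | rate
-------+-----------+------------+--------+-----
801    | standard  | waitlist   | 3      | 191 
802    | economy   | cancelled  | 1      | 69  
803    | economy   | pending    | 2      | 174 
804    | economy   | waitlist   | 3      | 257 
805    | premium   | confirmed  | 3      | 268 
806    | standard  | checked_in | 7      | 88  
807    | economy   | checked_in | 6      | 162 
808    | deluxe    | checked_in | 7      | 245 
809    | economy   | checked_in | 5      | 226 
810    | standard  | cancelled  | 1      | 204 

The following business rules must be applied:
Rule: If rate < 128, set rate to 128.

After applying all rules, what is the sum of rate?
1983

Step 1: 2 records have rate < 128
Step 2: These records originally summed to 157
Step 3: After setting to minimum: 2 × 128 = 256
Step 4: Unaffected records sum: 1727
Step 5: Final sum = 256 + 1727 = 1983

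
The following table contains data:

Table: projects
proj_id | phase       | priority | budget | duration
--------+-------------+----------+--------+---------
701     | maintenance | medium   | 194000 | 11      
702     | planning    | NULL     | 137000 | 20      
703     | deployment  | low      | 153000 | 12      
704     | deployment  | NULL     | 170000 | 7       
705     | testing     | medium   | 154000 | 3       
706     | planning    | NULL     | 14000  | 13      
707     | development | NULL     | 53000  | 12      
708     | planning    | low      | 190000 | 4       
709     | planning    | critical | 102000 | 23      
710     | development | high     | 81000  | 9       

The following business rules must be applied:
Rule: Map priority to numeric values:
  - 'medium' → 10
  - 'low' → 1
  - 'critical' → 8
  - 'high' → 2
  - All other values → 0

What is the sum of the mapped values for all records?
32

Step 1: Apply mapping to each record
Step 2: Count by status:
  'medium': 2 records × 10 = 20
  'low': 2 records × 1 = 2
  'critical': 1 records × 8 = 8
  'high': 1 records × 2 = 2
Step 3: Sum all mapped values = 32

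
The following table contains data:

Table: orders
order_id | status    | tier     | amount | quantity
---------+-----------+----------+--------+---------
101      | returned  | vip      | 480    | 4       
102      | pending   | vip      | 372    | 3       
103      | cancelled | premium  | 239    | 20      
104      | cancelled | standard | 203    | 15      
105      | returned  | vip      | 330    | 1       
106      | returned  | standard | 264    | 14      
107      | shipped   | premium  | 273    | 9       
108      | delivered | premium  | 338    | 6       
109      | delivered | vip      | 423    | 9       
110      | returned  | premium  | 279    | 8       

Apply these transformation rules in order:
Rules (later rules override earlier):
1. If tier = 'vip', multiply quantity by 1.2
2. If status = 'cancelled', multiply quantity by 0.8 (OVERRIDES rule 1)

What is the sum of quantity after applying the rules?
85.4

Step 1: Rule 2 takes priority for records with status = 'cancelled'
  - 2 records: 35 × 0.8 = 28.0
Step 2: Rule 1 applies to remaining records with tier = 'vip'
  - 4 records: 17 × 1.2 = 20.4
Step 3: Other records unchanged: 37
Step 4: Final sum = 28.0 + 20.4 + 37 = 85.4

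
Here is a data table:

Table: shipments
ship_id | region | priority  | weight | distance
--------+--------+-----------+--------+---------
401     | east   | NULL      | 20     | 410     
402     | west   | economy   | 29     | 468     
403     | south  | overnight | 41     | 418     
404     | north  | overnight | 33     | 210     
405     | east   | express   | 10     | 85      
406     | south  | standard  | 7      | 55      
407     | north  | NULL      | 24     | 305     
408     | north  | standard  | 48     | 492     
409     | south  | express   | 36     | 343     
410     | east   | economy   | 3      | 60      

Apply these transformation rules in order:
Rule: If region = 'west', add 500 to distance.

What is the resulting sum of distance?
3346

Step 1: Count records where region = 'west': 1
Step 2: Total bonus added: 1 × 500 = 500
Step 3: Original sum of distance: 2846
Step 4: Final sum = 2846 + 500 = 3346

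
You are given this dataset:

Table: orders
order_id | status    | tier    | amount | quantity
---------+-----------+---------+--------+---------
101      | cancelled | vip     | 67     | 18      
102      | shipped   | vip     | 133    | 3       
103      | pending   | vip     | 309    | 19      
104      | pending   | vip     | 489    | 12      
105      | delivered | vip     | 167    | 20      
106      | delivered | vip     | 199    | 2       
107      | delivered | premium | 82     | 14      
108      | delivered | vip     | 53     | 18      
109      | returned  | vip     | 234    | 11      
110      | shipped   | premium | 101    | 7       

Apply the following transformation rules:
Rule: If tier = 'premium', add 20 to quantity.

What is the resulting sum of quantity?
164

Step 1: Count records where tier = 'premium': 2
Step 2: Total bonus added: 2 × 20 = 40
Step 3: Original sum of quantity: 124
Step 4: Final sum = 124 + 40 = 164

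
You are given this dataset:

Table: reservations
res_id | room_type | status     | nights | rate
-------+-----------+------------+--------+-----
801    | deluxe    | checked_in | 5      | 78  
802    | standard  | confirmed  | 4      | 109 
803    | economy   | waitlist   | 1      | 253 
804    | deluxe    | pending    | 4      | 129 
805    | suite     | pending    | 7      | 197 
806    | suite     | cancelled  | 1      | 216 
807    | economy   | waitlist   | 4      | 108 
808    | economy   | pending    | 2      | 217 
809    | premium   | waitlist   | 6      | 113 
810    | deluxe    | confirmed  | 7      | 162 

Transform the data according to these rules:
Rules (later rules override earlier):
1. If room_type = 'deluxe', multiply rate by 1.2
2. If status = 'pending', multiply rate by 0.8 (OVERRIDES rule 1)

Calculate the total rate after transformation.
1521.4

Step 1: Rule 2 takes priority for records with status = 'pending'
  - 3 records: 543 × 0.8 = 434.4
Step 2: Rule 1 applies to remaining records with room_type = 'deluxe'
  - 2 records: 240 × 1.2 = 288.0
Step 3: Other records unchanged: 799
Step 4: Final sum = 434.4 + 288.0 + 799 = 1521.4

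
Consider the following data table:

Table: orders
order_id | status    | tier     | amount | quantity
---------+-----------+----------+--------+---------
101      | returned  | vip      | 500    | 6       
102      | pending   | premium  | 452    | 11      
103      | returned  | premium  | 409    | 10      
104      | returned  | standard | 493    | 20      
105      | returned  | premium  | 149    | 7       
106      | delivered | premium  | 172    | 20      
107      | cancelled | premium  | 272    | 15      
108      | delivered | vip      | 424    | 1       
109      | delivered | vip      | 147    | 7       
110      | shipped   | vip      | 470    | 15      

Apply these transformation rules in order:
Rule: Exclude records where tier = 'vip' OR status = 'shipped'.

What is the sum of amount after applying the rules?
1947

Step 1: Find records where tier = 'vip' OR status = 'shipped'
Step 2: 4 records match, summing to 1541
Step 3: Original sum: 3488
Step 4: Remaining sum = 3488 - 1541 = 1947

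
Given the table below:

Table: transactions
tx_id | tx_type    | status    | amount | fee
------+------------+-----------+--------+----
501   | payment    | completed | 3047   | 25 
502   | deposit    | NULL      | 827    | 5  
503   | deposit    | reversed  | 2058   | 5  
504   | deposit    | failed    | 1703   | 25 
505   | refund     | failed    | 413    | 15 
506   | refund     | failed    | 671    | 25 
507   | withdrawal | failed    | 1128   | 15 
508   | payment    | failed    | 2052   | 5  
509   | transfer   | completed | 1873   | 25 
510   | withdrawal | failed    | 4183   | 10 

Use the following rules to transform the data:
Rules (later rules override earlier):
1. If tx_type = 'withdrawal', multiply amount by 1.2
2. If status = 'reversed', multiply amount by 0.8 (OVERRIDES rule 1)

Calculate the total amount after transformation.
18605.6

Step 1: Rule 2 takes priority for records with status = 'reversed'
  - 1 records: 2058 × 0.8 = 1646.4
Step 2: Rule 1 applies to remaining records with tx_type = 'withdrawal'
  - 2 records: 5311 × 1.2 = 6373.2
Step 3: Other records unchanged: 10586
Step 4: Final sum = 1646.4 + 6373.2 + 10586 = 18605.6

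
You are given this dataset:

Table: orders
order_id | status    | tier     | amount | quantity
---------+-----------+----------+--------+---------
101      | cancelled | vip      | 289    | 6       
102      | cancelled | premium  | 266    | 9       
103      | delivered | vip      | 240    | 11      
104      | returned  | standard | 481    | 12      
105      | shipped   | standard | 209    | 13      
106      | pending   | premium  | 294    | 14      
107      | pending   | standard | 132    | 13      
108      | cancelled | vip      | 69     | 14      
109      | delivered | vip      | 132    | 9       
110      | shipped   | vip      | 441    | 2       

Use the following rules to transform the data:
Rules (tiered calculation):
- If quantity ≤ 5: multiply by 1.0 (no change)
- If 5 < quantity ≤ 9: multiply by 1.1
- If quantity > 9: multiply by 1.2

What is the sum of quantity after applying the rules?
120.8

Step 1: Tier 1 (quantity ≤ 5): 1 records, sum = 2 × 1.0 = 2.0
Step 2: Tier 2 (5 < quantity ≤ 9): 3 records, sum = 24 × 1.1 = 26.4
Step 3: Tier 3 (quantity > 9): 6 records, sum = 77 × 1.2 = 92.4
Step 4: Final sum = 2.0 + 26.4 + 92.4 = 120.8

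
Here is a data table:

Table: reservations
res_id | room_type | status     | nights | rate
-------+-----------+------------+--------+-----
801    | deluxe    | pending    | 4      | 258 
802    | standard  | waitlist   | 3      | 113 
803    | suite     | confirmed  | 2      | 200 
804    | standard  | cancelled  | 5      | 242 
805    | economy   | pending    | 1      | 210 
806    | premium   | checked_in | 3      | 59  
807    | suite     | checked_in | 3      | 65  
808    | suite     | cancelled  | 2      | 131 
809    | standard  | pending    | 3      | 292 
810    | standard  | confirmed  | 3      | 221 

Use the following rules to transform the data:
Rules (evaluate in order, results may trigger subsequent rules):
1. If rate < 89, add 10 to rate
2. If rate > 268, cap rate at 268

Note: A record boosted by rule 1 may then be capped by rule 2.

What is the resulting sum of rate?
1787

Step 1: Apply rule 1 to records with rate < 89
  - 2 records get bonus of 10
  - Of these, 0 records then exceed 268 and get capped
Step 2: Apply rule 2 to records with rate > 268
  - 1 records (original) are capped
Step 3: Calculate final sum = 1787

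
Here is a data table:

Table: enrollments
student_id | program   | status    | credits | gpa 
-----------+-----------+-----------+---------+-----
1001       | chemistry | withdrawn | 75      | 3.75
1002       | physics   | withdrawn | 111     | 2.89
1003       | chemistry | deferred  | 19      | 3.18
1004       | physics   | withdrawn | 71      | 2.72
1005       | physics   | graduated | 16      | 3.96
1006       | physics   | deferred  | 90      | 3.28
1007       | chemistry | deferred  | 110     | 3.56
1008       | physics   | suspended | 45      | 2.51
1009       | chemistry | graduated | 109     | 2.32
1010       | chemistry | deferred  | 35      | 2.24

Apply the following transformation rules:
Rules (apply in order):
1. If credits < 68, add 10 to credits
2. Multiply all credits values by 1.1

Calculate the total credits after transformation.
793.1

Step 1: Apply Rule 1 - Add 10 to records with credits < 68
  - 4 records affected: 115 + (4 × 10) = 155
  - Unaffected records: 566
  - Sum after Rule 1: 721
Step 2: Apply Rule 2 - Multiply all by 1.1
  - 721 × 1.1 = 793.1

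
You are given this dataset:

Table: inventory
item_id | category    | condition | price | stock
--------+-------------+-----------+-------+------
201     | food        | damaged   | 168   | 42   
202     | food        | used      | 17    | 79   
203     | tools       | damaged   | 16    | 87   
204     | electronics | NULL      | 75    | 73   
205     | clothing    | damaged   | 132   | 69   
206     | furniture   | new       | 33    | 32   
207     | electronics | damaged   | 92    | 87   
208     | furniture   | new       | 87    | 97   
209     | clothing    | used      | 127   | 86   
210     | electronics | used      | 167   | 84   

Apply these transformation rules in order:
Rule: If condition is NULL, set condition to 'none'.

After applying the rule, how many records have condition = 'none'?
1

Step 1: Count records where condition IS NULL
Step 2: Found 1 records with NULL condition
Step 3: These records will have condition set to 'none'
Step 4: Records already having condition = 'none': 0
Step 5: Answer: 1 + 0 = 1 records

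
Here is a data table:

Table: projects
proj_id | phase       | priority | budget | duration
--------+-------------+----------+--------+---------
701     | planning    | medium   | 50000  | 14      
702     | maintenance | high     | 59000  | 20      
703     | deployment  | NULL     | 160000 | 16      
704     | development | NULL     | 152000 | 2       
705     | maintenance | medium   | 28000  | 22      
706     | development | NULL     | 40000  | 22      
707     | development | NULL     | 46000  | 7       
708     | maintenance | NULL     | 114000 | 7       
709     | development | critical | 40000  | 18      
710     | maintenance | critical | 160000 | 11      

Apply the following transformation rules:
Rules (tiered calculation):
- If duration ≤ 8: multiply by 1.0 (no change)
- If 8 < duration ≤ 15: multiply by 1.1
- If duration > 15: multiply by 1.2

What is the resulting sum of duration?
161.1

Step 1: Tier 1 (duration ≤ 8): 3 records, sum = 16 × 1.0 = 16.0
Step 2: Tier 2 (8 < duration ≤ 15): 2 records, sum = 25 × 1.1 = 27.5
Step 3: Tier 3 (duration > 15): 5 records, sum = 98 × 1.2 = 117.6
Step 4: Final sum = 16.0 + 27.5 + 117.6 = 161.1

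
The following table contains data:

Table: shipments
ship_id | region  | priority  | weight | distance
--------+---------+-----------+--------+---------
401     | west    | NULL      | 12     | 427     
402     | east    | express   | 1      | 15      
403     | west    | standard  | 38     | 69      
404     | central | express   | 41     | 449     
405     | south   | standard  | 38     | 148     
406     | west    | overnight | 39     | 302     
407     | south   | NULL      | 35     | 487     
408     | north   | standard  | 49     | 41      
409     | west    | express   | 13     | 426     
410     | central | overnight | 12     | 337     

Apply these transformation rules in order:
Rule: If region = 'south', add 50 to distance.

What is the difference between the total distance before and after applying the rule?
100

Step 1: Original sum of distance = 2701
Step 2: 2 records have region = 'south'
Step 3: Each affected record changes by 50
Step 4: Total change = 2 × 50 = 100
Step 5: New sum = 2701 + 100 = 2801
Step 6: Difference = |2801 - 2701| = 100
        (Sum increased by 100)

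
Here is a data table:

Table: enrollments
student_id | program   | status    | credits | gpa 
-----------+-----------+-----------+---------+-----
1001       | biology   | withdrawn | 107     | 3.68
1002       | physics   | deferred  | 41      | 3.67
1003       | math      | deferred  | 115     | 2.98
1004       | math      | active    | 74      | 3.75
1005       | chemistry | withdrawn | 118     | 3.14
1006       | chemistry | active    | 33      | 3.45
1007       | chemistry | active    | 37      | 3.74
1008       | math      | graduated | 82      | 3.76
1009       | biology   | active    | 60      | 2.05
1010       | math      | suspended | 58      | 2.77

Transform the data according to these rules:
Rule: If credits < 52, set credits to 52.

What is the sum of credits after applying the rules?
770

Step 1: 3 records have credits < 52
Step 2: These records originally summed to 111
Step 3: After setting to minimum: 3 × 52 = 156
Step 4: Unaffected records sum: 614
Step 5: Final sum = 156 + 614 = 770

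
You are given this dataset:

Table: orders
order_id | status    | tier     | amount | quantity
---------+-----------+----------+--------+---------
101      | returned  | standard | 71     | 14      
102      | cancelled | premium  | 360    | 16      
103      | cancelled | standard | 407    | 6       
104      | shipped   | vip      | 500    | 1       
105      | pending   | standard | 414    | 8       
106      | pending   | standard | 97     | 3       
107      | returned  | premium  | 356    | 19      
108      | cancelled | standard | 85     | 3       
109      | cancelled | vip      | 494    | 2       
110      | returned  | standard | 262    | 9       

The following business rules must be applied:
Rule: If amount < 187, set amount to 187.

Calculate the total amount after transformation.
3354

Step 1: 3 records have amount < 187
Step 2: These records originally summed to 253
Step 3: After setting to minimum: 3 × 187 = 561
Step 4: Unaffected records sum: 2793
Step 5: Final sum = 561 + 2793 = 3354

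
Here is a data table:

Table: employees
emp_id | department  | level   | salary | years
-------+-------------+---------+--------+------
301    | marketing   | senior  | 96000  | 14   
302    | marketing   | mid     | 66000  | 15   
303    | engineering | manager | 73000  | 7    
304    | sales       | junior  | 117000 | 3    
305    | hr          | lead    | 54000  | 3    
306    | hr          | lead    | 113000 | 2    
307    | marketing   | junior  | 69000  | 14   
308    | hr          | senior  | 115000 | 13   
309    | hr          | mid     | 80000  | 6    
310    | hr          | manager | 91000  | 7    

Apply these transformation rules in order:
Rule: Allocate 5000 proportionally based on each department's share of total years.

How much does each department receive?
engineering: 416.67, hr: 1845.24, marketing: 2559.52, sales: 178.57

Step 1: Calculate total years = 84
Step 2: Calculate each department's proportion:
  engineering: 7/84 = 8.33% → 416.67
  hr: 31/84 = 36.90% → 1845.24
  marketing: 43/84 = 51.19% → 2559.52
  sales: 3/84 = 3.57% → 178.57
Step 3: Verify: sum of allocations ≈ 5000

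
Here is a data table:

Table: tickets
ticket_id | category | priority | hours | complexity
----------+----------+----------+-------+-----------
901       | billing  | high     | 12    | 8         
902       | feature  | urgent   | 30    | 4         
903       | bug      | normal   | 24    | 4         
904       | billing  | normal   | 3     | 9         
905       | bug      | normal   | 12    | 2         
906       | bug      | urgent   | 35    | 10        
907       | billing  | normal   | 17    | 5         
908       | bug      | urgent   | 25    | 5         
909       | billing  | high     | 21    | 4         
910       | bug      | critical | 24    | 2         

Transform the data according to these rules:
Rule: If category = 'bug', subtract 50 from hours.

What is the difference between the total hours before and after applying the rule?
250

Step 1: Original sum of hours = 203
Step 2: 5 records have category = 'bug'
Step 3: Each affected record changes by -50
Step 4: Total change = 5 × -50 = -250
Step 5: New sum = 203 + -250 = -47
Step 6: Difference = |-47 - 203| = 250
        (Sum decreased by 250)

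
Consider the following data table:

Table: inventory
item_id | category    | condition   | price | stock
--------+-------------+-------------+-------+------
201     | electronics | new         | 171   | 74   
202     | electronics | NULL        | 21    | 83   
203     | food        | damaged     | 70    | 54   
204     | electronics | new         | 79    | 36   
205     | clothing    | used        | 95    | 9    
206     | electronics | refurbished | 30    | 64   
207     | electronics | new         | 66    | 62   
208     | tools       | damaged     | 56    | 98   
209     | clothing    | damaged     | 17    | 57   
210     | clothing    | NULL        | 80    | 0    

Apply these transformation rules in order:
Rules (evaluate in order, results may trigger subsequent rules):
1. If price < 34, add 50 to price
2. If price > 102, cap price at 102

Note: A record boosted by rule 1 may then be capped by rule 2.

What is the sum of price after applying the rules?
766

Step 1: Apply rule 1 to records with price < 34
  - 3 records get bonus of 50
  - Of these, 0 records then exceed 102 and get capped
Step 2: Apply rule 2 to records with price > 102
  - 1 records (original) are capped
Step 3: Calculate final sum = 766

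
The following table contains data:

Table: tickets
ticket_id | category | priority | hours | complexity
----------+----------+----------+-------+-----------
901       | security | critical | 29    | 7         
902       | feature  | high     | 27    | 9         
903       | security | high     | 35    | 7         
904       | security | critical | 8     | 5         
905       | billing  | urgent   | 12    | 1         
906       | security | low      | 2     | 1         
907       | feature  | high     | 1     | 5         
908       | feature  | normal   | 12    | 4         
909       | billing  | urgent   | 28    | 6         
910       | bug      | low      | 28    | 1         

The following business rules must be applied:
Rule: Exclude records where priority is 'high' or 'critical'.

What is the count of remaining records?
5

Step 1: Count records to exclude
  - 3 (high) + 2 (critical) = 5 records
Step 2: Total records: 10
Step 3: Remaining = 10 - 5 = 5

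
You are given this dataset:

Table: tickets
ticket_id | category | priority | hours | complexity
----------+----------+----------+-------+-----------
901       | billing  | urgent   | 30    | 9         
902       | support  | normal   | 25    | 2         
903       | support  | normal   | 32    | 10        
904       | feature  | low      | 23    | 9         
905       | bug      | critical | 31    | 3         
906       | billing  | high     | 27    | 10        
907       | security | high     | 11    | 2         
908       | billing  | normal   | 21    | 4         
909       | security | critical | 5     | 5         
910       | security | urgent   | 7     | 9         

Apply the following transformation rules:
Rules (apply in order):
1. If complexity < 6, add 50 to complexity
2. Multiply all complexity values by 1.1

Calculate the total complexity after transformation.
344.3

Step 1: Apply Rule 1 - Add 50 to records with complexity < 6
  - 5 records affected: 16 + (5 × 50) = 266
  - Unaffected records: 47
  - Sum after Rule 1: 313
Step 2: Apply Rule 2 - Multiply all by 1.1
  - 313 × 1.1 = 344.3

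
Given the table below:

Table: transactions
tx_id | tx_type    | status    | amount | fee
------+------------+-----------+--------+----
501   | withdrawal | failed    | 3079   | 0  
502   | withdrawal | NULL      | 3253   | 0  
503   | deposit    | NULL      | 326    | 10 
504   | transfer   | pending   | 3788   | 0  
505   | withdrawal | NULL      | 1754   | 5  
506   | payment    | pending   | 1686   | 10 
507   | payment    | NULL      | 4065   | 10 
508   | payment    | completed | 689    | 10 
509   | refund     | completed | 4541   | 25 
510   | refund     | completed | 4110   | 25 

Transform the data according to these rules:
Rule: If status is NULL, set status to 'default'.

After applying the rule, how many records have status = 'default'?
4

Step 1: Count records where status IS NULL
Step 2: Found 4 records with NULL status
Step 3: These records will have status set to 'default'
Step 4: Records already having status = 'default': 0
Step 5: Answer: 4 + 0 = 4 records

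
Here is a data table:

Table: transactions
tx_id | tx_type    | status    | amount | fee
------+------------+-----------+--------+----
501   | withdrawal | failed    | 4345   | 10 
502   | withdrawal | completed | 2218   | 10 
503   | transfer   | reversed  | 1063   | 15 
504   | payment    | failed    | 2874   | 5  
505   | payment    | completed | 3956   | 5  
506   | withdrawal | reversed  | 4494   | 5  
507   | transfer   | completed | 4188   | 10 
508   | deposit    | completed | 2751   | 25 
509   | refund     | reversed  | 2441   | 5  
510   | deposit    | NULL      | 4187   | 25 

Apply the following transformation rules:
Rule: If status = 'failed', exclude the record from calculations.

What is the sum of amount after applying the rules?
25298

Step 1: Identify records where status = 'failed'
Step 2: The excluded records sum to 7219
Step 3: Original total amount = 32517
Step 4: Remaining total = 32517 - 7219 = 25298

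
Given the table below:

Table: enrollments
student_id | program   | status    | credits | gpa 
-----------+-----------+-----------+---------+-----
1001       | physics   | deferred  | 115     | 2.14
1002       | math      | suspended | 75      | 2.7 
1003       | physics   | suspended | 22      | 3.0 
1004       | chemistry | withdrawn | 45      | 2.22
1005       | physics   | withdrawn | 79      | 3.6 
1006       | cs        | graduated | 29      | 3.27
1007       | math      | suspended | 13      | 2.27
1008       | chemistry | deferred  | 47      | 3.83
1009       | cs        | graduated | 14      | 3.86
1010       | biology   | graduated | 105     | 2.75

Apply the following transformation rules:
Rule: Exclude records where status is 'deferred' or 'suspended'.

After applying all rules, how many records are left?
5

Step 1: Count records to exclude
  - 2 (deferred) + 3 (suspended) = 5 records
Step 2: Total records: 10
Step 3: Remaining = 10 - 5 = 5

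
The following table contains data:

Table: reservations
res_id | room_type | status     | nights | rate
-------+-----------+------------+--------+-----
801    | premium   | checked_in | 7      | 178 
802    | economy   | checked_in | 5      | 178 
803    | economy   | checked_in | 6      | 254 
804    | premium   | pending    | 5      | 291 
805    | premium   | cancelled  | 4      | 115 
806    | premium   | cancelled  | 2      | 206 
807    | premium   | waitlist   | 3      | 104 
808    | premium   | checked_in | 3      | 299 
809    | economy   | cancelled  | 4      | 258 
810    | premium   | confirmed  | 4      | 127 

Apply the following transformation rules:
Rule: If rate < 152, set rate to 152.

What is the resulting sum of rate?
2120

Step 1: 3 records have rate < 152
Step 2: These records originally summed to 346
Step 3: After setting to minimum: 3 × 152 = 456
Step 4: Unaffected records sum: 1664
Step 5: Final sum = 456 + 1664 = 2120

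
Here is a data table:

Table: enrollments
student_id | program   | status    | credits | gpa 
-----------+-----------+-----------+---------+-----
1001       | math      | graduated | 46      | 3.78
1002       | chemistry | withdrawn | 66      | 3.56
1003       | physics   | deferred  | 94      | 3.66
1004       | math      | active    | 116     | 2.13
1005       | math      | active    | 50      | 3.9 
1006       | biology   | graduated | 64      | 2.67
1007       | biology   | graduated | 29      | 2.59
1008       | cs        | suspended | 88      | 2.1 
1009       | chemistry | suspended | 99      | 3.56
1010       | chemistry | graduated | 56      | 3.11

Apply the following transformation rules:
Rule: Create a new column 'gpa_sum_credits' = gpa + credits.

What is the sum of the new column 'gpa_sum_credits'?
739.06

Step 1: For each record, compute gpa + credits
Example calculations:
  3.78 + 46 = 49.78
  3.56 + 66 = 69.56
  3.66 + 94 = 97.66
  ...
Step 2: Sum all derived values
Step 3: Total = 739.06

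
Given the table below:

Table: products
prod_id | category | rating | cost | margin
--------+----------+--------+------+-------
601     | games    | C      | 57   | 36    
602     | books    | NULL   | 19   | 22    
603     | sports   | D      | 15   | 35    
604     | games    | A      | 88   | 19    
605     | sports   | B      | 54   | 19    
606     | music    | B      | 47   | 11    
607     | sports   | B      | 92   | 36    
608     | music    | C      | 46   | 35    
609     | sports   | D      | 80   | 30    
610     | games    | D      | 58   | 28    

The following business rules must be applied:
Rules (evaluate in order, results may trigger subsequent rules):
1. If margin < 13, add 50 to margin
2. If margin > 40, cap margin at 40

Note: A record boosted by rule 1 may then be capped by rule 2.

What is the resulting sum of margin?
300

Step 1: Apply rule 1 to records with margin < 13
  - 1 records get bonus of 50
  - Of these, 1 records then exceed 40 and get capped
Step 2: Apply rule 2 to records with margin > 40
  - 0 records (original) are capped
Step 3: Calculate final sum = 300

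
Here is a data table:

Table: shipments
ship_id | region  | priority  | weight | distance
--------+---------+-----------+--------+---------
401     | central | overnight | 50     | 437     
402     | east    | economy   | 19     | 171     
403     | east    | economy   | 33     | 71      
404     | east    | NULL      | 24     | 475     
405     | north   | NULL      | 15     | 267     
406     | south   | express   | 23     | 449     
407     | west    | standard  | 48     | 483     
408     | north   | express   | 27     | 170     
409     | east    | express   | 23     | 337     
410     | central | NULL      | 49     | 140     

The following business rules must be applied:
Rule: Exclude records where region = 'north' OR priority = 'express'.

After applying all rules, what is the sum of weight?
223

Step 1: Find records where region = 'north' OR priority = 'express'
Step 2: 4 records match, summing to 88
Step 3: Original sum: 311
Step 4: Remaining sum = 311 - 88 = 223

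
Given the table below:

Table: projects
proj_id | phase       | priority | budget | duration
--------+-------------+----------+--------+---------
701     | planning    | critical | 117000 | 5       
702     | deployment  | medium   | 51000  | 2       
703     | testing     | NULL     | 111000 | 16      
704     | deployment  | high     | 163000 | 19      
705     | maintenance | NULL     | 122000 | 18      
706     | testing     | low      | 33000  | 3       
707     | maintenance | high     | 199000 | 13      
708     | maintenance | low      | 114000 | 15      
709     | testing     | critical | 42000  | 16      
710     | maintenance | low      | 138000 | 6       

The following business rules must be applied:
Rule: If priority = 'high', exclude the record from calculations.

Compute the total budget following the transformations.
728000

Step 1: Identify records where priority = 'high'
Step 2: The excluded records sum to 362000
Step 3: Original total budget = 1090000
Step 4: Remaining total = 1090000 - 362000 = 728000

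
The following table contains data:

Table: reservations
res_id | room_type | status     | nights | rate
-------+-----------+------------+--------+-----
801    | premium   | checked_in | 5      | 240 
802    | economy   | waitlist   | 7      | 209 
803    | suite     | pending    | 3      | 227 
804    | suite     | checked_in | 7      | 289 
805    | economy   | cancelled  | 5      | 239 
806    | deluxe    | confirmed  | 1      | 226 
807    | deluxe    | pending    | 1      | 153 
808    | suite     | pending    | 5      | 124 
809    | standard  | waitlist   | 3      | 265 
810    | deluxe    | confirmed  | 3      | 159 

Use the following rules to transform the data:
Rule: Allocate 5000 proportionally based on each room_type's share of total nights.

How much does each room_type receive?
deluxe: 625.0, economy: 1500.0, premium: 625.0, standard: 375.0, suite: 1875.0

Step 1: Calculate total nights = 40
Step 2: Calculate each room_type's proportion:
  deluxe: 5/40 = 12.50% → 625.0
  economy: 12/40 = 30.00% → 1500.0
  premium: 5/40 = 12.50% → 625.0
  standard: 3/40 = 7.50% → 375.0
  suite: 15/40 = 37.50% → 1875.0
Step 3: Verify: sum of allocations ≈ 5000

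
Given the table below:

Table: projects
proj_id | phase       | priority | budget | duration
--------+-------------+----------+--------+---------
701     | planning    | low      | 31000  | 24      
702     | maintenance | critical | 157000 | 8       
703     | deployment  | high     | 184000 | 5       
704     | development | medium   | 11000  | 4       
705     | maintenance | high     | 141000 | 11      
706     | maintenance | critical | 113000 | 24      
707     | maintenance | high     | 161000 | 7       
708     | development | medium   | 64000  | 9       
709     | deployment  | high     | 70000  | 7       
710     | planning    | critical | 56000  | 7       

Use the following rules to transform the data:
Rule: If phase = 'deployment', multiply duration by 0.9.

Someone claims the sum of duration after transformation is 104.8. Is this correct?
Yes, the result is correct.

Step 1: Calculate the correct sum after transformation
Step 2: Apply multiplier 0.9 to records where phase = 'deployment'
Step 3: Correct result = 104.8
Step 4: Claimed result = 104.8
Step 5: 104.8 = 104.8 ✓
Conclusion: The claimed result is correct.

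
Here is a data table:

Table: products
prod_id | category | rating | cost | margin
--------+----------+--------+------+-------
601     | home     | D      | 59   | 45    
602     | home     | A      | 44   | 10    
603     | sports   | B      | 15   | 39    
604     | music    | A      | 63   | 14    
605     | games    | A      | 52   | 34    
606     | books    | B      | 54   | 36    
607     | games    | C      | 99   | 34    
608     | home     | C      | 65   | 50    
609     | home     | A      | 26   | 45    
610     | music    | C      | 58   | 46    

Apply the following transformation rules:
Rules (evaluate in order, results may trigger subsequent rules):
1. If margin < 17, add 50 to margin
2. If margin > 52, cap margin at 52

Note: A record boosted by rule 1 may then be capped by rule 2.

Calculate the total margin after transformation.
433

Step 1: Apply rule 1 to records with margin < 17
  - 2 records get bonus of 50
  - Of these, 2 records then exceed 52 and get capped
Step 2: Apply rule 2 to records with margin > 52
  - 0 records (original) are capped
Step 3: Calculate final sum = 433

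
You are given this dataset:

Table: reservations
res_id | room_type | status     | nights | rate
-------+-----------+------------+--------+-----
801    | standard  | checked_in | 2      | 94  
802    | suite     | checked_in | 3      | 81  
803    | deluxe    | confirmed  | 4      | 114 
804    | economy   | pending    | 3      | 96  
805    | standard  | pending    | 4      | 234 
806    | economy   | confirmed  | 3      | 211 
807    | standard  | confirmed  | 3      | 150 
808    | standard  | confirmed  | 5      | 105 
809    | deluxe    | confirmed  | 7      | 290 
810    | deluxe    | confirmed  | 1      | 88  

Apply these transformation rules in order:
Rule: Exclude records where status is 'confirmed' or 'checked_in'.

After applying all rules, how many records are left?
2

Step 1: Count records to exclude
  - 6 (confirmed) + 2 (checked_in) = 8 records
Step 2: Total records: 10
Step 3: Remaining = 10 - 8 = 2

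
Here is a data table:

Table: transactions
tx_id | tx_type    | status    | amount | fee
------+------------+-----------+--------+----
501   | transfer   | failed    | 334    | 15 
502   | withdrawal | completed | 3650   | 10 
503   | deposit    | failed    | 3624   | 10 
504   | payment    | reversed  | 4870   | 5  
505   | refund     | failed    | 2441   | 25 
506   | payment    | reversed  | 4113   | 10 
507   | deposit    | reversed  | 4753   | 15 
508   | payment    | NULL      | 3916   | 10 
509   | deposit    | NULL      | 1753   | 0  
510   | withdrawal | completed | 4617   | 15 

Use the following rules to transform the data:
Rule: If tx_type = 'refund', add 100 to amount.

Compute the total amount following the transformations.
34171

Step 1: Count records where tx_type = 'refund': 1
Step 2: Total bonus added: 1 × 100 = 100
Step 3: Original sum of amount: 34071
Step 4: Final sum = 34071 + 100 = 34171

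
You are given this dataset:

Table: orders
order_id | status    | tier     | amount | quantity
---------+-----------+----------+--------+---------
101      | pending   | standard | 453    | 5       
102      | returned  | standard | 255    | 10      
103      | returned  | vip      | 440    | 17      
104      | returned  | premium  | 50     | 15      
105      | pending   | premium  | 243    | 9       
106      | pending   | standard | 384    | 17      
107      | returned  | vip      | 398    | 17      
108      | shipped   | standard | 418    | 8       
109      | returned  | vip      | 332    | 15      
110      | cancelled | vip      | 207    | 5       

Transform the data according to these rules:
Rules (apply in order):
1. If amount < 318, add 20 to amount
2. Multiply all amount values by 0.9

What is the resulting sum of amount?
2934.0

Step 1: Apply Rule 1 - Add 20 to records with amount < 318
  - 4 records affected: 755 + (4 × 20) = 835
  - Unaffected records: 2425
  - Sum after Rule 1: 3260
Step 2: Apply Rule 2 - Multiply all by 0.9
  - 3260 × 0.9 = 2934.0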